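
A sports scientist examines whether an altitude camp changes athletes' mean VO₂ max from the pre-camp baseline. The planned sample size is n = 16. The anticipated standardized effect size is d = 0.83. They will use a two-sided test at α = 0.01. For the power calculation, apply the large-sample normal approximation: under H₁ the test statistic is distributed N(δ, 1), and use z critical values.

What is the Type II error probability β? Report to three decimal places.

Noncentrality parameter: δ = d·√n = 0.83 × √16 = 3.3200
Critical value for a two-sided test at α = 0.01: z_{α/2} = 2.576.
Power = Φ(δ − 2.576) + Φ(−δ − 2.576) = Φ(0.744) + Φ(-5.896) = 0.7716 + 0.0000 = 0.7716.
Type II error: β = 1 − power = 1 − 0.7716 = 0.2284.

β ≈ 0.228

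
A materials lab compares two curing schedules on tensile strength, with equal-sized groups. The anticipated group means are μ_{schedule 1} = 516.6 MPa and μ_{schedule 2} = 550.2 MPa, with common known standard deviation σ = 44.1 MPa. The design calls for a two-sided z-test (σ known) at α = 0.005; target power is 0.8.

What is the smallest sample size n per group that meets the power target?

Standardized effect: d = |μ_{schedule 1} − μ_{schedule 2}| / σ = |516.6 − 550.2| / 44.1 = 0.7619
Set Φ(δ − 2.807) = 0.8; then δ − 2.807 = Φ⁻¹(0.8) = 0.842, giving δ = 3.649.
(Ignoring the negligible lower-tail rejection probability gives the usual closed-form inversion.)
δ = d·√(n/2) ⇒ n = 2(δ/d)² = 2 × (3.649 / 0.7619)² = 45.87.
Round up to the next whole unit.

n = 46 per group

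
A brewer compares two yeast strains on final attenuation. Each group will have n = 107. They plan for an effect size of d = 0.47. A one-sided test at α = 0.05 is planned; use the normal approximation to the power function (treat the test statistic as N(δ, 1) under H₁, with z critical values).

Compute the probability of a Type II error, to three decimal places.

Noncentrality parameter: δ = d·√(n/2) = 0.47 × √(107/2) = 3.4378
One-sided α = 0.05 → critical value z_{0.05} = 1.645.
Power = P(Z > 1.645 − δ) = Φ(1.793) = 0.9635.
Type II error: β = 1 − power = 1 − 0.9635 = 0.0365.

β ≈ 0.036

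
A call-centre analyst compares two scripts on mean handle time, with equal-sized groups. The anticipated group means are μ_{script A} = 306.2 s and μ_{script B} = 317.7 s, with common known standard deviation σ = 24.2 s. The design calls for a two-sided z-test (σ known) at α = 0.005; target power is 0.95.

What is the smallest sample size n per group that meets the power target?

n = 176 per group

Standardized effect: d = |μ_{script A} − μ_{script B}| / σ = |306.2 − 317.7| / 24.2 = 0.4752
Set Φ(δ − 2.807) = 0.95; then δ − 2.807 = Φ⁻¹(0.95) = 1.645, giving δ = 4.452.
(The Φ(−δ − z_{α/2}) term is vanishingly small for δ > 0 and is dropped in the standard sample-size formula.)
δ = d·√(n/2) ⇒ n = 2(δ/d)² = 2 × (4.452 / 0.4752)² = 175.53.
Round up to the next whole unit.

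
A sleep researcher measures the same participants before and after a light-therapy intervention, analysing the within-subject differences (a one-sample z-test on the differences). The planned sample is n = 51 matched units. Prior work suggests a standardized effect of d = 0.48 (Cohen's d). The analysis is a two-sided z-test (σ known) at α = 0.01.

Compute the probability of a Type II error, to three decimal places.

β ≈ 0.197

Noncentrality parameter: δ = d·√n = 0.48 × √51 = 3.4279
Critical value for a two-sided test at α = 0.01: z_{α/2} = 2.576.
Power = Φ(δ − 2.576) + Φ(−δ − 2.576) = Φ(0.852) + Φ(-6.004) = 0.8029 + 0.0000 = 0.8029.
Type II error: β = 1 − power = 1 − 0.8029 = 0.1971.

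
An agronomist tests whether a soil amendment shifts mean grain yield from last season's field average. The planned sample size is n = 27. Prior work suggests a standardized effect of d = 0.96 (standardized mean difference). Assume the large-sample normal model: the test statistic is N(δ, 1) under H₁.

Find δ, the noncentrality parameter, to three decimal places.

δ = d·√n = 0.96 × √27 = 4.9883

δ ≈ 4.988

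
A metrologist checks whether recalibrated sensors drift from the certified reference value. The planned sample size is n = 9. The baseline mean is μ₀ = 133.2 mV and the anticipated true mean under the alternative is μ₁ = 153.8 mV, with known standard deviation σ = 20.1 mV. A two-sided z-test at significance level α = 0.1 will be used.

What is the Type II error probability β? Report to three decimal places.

β ≈ 0.076

Standardized effect: d = |μ₁ − μ₀| / σ = |153.8 − 133.2| / 20.1 = 1.0249
Noncentrality parameter: δ = d·√n = 1.0249 × √9 = 3.0746
Critical value for a two-sided test at α = 0.1: z_{α/2} = 1.645.
Power = Φ(δ − 1.645) + Φ(−δ − 1.645) = Φ(1.430) + Φ(-4.719) = 0.9236 + 0.0000 = 0.9236.
Type II error: β = 1 − power = 1 − 0.9236 = 0.0764.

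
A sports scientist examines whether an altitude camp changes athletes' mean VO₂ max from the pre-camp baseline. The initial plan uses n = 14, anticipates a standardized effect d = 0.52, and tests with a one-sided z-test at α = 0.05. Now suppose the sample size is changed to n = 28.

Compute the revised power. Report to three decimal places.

With n = 28: δ = d·√n = 0.52 × √28 = 2.7516. Critical value z_{0.05} = 1.645.
Revised power = P(Z > 1.645 − δ) = Φ(1.107) = 0.8658.

Power ≈ 0.866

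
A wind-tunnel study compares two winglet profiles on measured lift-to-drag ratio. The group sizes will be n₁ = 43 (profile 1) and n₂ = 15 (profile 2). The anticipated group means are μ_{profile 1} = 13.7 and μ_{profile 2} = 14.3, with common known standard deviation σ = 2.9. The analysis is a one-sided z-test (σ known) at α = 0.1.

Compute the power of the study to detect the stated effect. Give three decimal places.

Standardized effect: d = |μ_{profile 1} − μ_{profile 2}| / σ = |13.7 − 14.3| / 2.9 = 0.2069
Noncentrality parameter: δ = d / √(1/n₁ + 1/n₂) = 0.2069 / √(1/43 + 1/15) = 0.6900
Critical value for a one-sided test at α = 0.1: z_α = 1.282.
Power = Φ(δ − 1.282) = Φ(-0.592) = 0.2771.

Power ≈ 0.277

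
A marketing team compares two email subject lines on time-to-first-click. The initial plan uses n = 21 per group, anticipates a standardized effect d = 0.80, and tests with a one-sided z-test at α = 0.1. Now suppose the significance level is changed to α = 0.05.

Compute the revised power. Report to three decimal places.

δ = d·√(n/2) = 0.80 × √(21/2) = 2.5923 (unchanged). New critical value: z_{0.05} = 1.645.
Revised power = Φ(δ − 1.645) = Φ(0.947) = 0.8283.

Power ≈ 0.828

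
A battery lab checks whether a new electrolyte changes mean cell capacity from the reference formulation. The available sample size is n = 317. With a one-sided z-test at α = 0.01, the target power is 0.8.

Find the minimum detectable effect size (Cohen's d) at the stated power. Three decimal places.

d ≈ 0.178

Required noncentrality: δ = z_{0.01} + z_{0.20} = 2.326 + 0.842 = 3.168.
δ = d·√n ⇒ d = δ/√n = 3.168/√317 = 0.1779.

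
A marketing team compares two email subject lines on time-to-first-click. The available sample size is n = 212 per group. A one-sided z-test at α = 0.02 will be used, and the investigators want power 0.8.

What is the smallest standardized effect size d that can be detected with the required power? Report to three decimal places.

Required noncentrality: δ = z_{0.02} + z_{0.20} = 2.054 + 0.842 = 2.895.
δ = d·√(n/2) ⇒ d = δ/√(n/2) = 2.895/√(212/2) = 0.2812.

d ≈ 0.281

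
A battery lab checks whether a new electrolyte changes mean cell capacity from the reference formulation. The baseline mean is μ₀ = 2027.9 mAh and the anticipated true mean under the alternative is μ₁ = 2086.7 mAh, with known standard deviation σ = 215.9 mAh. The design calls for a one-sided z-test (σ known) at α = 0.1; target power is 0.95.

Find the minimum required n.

Standardized effect: d = |μ₁ − μ₀| / σ = |2086.7 − 2027.9| / 215.9 = 0.2723
Set Φ(δ − 1.282) = 0.95; then δ − 1.282 = Φ⁻¹(0.95) = 1.645, giving δ = 2.926.
δ = d·√n ⇒ n = (δ/d)² = (2.926 / 0.2723)² = 115.46.
Round up to the next whole unit.

n = 116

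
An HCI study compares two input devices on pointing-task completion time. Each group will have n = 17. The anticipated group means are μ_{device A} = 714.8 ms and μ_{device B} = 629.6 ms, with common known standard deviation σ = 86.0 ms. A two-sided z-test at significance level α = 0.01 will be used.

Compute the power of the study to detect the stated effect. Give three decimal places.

Standardized effect: d = |μ_{device A} − μ_{device B}| / σ = |714.8 − 629.6| / 86.0 = 0.9907
Noncentrality parameter: δ = d·√(n/2) = 0.9907 × √(17/2) = 2.8884
Critical value for a two-sided test at α = 0.01: z_{α/2} = 2.576.
Power = Φ(δ − 2.576) + Φ(−δ − 2.576) = Φ(0.313) + Φ(-5.464) = 0.6227 + 0.0000 = 0.6227.

Power ≈ 0.623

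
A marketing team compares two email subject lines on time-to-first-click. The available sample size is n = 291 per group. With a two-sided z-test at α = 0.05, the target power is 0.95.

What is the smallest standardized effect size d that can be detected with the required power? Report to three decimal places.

d ≈ 0.299

Required noncentrality: δ = z_{0.025} + z_{0.05} = 1.960 + 1.645 = 3.605.
(The second rejection-region term Φ(−δ − z_{α/2}) is negligible and dropped.)
δ = d·√(n/2) ⇒ d = δ/√(n/2) = 3.605/√(291/2) = 0.2988.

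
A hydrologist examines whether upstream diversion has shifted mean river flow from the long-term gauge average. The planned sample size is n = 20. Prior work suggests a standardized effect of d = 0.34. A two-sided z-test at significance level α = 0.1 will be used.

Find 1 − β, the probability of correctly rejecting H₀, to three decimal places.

Noncentrality parameter: δ = d·√n = 0.34 × √20 = 1.5205
Critical value for a two-sided test at α = 0.1: z_{α/2} = 1.645.
Power = Φ(δ − 1.645) + Φ(−δ − 1.645) = Φ(-0.124) + Φ(-3.165) = 0.4505 + 0.0008 = 0.4513.

Power ≈ 0.451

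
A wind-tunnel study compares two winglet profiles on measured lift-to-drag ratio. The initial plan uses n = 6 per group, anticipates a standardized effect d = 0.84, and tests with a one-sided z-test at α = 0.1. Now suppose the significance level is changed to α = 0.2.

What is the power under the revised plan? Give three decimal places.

Power ≈ 0.730

δ = d·√(n/2) = 0.84 × √(6/2) = 1.4549 (unchanged). New critical value: z_{0.2} = 0.842.
Revised power = P(Z > 0.842 − δ) = Φ(0.613) = 0.7302.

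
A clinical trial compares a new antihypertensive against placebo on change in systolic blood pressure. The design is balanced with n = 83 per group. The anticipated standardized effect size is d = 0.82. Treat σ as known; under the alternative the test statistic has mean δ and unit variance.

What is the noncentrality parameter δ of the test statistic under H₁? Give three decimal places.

δ ≈ 5.282

δ = d·√(n/2) = 0.82 × √(83/2) = 5.2825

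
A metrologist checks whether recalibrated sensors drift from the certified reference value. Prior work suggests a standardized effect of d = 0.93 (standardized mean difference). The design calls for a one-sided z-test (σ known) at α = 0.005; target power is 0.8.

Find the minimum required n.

For power 0.8 need Φ(δ − z_{0.005}) = 0.8, so δ = z_{0.005} + z_{0.20} = 2.576 + 0.842 = 3.417.
δ = d·√n ⇒ n = (δ/d)² = (3.417 / 0.93)² = 13.50.
Rounding up, n = 14.

n = 14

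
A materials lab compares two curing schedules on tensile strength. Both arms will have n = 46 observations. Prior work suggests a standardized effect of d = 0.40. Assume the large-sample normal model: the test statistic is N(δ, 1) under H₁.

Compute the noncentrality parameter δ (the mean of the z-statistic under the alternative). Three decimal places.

The noncentrality parameter scales effect size by the design's sample-size factor: δ = d·√(n/2) = 0.40 × √(46/2) = 1.9183

δ ≈ 1.918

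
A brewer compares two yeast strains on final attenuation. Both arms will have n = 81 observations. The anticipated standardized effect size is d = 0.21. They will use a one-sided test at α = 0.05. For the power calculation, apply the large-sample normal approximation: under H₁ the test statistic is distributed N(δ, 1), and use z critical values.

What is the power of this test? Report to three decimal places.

Noncentrality parameter: δ = d·√(n/2) = 0.21 × √(81/2) = 1.3364
One-sided α = 0.05 → critical value z_{0.05} = 1.645.
Power = P(Z > 1.645 − δ) = Φ(-0.308) = 0.3789.

Power ≈ 0.379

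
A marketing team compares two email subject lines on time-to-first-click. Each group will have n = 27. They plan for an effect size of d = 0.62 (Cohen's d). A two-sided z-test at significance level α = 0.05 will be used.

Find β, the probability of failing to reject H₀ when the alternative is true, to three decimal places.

β ≈ 0.375

Noncentrality parameter: δ = d·√(n/2) = 0.62 × √(27/2) = 2.2780
Critical value for a two-sided test at α = 0.05: z_{α/2} = 1.960.
Power = Φ(δ − 1.960) + Φ(−δ − 1.960) = Φ(0.318) + Φ(-4.238) = 0.6248 + 0.0000 = 0.6248.
Type II error: β = 1 − power = 1 − 0.6248 = 0.3752.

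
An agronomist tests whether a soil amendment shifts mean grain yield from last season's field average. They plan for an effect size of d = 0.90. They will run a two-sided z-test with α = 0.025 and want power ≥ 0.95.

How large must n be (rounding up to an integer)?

n = 19

For power 0.95 need Φ(δ − z_{0.0125}) = 0.95, so δ = z_{0.0125} + z_{0.05} = 2.241 + 1.645 = 3.886.
(For δ > 0 the lower-tail rejection region contributes negligibly to power, so the one-term inversion is standard.)
δ = d·√n ⇒ n = (δ/d)² = (3.886 / 0.90)² = 18.65.
Rounding up, n = 19.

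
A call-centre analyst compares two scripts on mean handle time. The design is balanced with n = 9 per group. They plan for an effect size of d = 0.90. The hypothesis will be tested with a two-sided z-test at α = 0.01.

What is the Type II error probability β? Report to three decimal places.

β ≈ 0.747

Noncentrality parameter: δ = d·√(n/2) = 0.90 × √(9/2) = 1.9092
Two-sided α = 0.01 → critical value z_{0.005} = 2.576.
Power = Φ(δ − 2.576) + Φ(−δ − 2.576) = Φ(-0.667) + Φ(-4.485) = 0.2525 + 0.0000 = 0.2525.
Type II error: β = 1 − power = 1 − 0.2525 = 0.7475.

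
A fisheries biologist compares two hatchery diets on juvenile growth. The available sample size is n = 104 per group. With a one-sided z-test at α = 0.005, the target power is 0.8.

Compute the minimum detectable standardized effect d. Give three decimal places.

d ≈ 0.474

Required noncentrality: δ = z_{0.005} + z_{0.20} = 2.576 + 0.842 = 3.417.
δ = d·√(n/2) ⇒ d = δ/√(n/2) = 3.417/√(104/2) = 0.4739.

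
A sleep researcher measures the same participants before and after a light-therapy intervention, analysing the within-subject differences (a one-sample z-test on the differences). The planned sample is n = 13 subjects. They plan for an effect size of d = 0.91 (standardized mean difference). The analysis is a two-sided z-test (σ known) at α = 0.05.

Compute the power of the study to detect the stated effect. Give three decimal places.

Noncentrality parameter: δ = d·√n = 0.91 × √13 = 3.2811
Critical value for a two-sided test at α = 0.05: z_{α/2} = 1.960.
Power = Φ(δ − 1.960) + Φ(−δ − 1.960) = Φ(1.321) + Φ(-5.241) = 0.9068 + 0.0000 = 0.9068.

Power ≈ 0.907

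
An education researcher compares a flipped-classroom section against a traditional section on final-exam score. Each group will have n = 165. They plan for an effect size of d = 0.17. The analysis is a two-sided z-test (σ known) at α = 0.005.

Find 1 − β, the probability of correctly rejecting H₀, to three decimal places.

Power ≈ 0.103

Noncentrality parameter: δ = d·√(n/2) = 0.17 × √(165/2) = 1.5441
Two-sided α = 0.005 → critical value z_{0.0025} = 2.807.
Power = Φ(δ − 2.807) + Φ(−δ − 2.807) = Φ(-1.263) + Φ(-4.351) = 0.1033 + 0.0000 = 0.1033.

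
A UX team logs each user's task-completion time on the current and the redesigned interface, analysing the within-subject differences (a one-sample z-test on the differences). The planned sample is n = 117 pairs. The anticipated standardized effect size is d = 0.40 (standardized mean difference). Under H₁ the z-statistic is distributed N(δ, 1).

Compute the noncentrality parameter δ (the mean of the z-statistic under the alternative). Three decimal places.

δ ≈ 4.327

The noncentrality parameter scales effect size by the design's sample-size factor: δ = d·√n = 0.40 × √117 = 4.3267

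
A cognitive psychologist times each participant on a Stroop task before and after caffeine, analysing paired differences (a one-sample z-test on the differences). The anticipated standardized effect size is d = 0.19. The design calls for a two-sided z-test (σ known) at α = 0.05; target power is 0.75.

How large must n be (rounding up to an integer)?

n = 193

For power 0.75 need Φ(δ − z_{0.025}) = 0.75, so δ = z_{0.025} + z_{0.25} = 1.960 + 0.674 = 2.634.
(The Φ(−δ − z_{α/2}) term is vanishingly small for δ > 0 and is dropped in the standard sample-size formula.)
δ = d·√n ⇒ n = (δ/d)² = (2.634 / 0.19)² = 192.25.
Round up to the next whole unit.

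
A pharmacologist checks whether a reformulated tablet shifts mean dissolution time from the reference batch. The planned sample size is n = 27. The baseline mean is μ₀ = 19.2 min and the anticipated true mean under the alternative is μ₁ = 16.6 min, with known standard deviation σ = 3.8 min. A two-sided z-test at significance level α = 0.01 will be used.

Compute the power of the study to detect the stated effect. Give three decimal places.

Power ≈ 0.836

Standardized effect: d = |μ₁ − μ₀| / σ = |16.6 − 19.2| / 3.8 = 0.6842
Noncentrality parameter: δ = d·√n = 0.6842 × √27 = 3.5553
Critical value for a two-sided test at α = 0.01: z_{α/2} = 2.576.
Power = Φ(δ − 2.576) + Φ(−δ − 2.576) = Φ(0.979) + Φ(-6.131) = 0.8363 + 0.0000 = 0.8363.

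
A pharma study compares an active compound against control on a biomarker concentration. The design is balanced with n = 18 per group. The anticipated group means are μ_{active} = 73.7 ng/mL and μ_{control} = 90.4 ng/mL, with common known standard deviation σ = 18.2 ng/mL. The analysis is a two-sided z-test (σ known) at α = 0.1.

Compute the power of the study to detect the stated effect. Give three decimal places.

Standardized effect: d = |μ_{active} − μ_{control}| / σ = |73.7 − 90.4| / 18.2 = 0.9176
Noncentrality parameter: δ = d·√(n/2) = 0.9176 × √(18/2) = 2.7527
Two-sided α = 0.1 → critical value z_{0.05} = 1.645.
Power = Φ(δ − 1.645) + Φ(−δ − 1.645) = Φ(1.108) + Φ(-4.398) = 0.8660 + 0.0000 = 0.8661.

Power ≈ 0.866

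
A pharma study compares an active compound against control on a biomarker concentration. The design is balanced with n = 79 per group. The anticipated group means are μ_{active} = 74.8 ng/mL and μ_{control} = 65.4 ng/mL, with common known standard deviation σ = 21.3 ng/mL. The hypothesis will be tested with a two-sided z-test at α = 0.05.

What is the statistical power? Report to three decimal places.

Standardized effect: d = |μ_{active} − μ_{control}| / σ = |74.8 − 65.4| / 21.3 = 0.4413
Noncentrality parameter: δ = d·√(n/2) = 0.4413 × √(79/2) = 2.7736
Two-sided α = 0.05 → critical value z_{0.025} = 1.960.
Power = Φ(δ − 1.960) + Φ(−δ − 1.960) = Φ(0.814) + Φ(-4.734) = 0.7921 + 0.0000 = 0.7921.

Power ≈ 0.792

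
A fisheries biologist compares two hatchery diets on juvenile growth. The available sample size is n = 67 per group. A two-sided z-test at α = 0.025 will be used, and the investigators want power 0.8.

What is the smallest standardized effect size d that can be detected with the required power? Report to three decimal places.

Required noncentrality: δ = z_{0.0125} + z_{0.20} = 2.241 + 0.842 = 3.083.
(Lower-tail contribution to power is negligible for δ > 0.)
δ = d·√(n/2) ⇒ d = δ/√(n/2) = 3.083/√(67/2) = 0.5327.

d ≈ 0.533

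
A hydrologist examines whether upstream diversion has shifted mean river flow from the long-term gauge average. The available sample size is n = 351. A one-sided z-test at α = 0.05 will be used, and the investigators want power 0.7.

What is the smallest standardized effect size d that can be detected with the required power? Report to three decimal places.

d ≈ 0.116

Need Φ(δ − 1.645) = 0.7, so δ = 1.645 + 0.524 = 2.169.
δ = d·√n ⇒ d = δ/√n = 2.169/√351 = 0.1158.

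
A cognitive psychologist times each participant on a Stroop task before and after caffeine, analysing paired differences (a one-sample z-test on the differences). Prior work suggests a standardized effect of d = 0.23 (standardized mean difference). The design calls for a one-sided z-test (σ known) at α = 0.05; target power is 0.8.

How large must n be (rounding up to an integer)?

n = 117

For power 0.8 need Φ(δ − z_{0.05}) = 0.8, so δ = z_{0.05} + z_{0.20} = 1.645 + 0.842 = 2.486.
δ = d·√n ⇒ n = (δ/d)² = (2.486 / 0.23)² = 116.87.
Round up to the next whole unit.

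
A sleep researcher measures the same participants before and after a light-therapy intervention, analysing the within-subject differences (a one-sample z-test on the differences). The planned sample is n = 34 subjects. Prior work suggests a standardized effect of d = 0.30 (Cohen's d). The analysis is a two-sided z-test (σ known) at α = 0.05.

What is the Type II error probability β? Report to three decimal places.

β ≈ 0.583

Noncentrality parameter: λ = d·√n = 0.30 × √34 = 1.7493
Critical value for a two-sided test at α = 0.05: z_{α/2} = 1.960.
Power = Φ(λ − 1.960) + Φ(−λ − 1.960) = Φ(-0.211) + Φ(-3.709) = 0.4166 + 0.0001 = 0.4167.
Type II error: β = 1 − power = 1 − 0.4167 = 0.5833.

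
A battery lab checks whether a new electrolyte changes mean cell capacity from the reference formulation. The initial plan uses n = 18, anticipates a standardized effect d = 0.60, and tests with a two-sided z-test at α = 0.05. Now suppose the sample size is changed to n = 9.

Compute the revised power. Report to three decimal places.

Power ≈ 0.437

With n = 9: δ = d·√n = 0.60 × √9 = 1.8000. Critical value z_{0.025} = 1.960.
Revised power = Φ(δ − 1.960) + Φ(−δ − 1.960) = Φ(-0.160) + Φ(-3.760) = 0.4365 + 0.0001 = 0.4365.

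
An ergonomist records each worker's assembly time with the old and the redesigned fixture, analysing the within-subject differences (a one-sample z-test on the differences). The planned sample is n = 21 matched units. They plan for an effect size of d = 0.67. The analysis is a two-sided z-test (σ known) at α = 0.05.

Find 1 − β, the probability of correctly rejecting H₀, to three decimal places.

Power ≈ 0.867

Noncentrality parameter: δ = d·√n = 0.67 × √21 = 3.0703
Two-sided α = 0.05 → critical value z_{0.025} = 1.960.
Power = Φ(δ − 1.960) + Φ(−δ − 1.960) = Φ(1.110) + Φ(-5.030) = 0.8666 + 0.0000 = 0.8666.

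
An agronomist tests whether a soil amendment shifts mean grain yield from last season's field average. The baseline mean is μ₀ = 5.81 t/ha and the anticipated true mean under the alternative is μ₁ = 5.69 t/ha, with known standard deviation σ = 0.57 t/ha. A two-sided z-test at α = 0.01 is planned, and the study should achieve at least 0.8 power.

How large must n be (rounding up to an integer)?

Standardized effect: d = |μ₁ − μ₀| / σ = |5.69 − 5.81| / 0.57 = 0.2105
Set Φ(δ − 2.576) = 0.8; then δ − 2.576 = Φ⁻¹(0.8) = 0.842, giving δ = 3.417.
(For δ > 0 the lower-tail rejection region contributes negligibly to power, so the one-term inversion is standard.)
δ = d·√n ⇒ n = (δ/d)² = (3.417 / 0.2105)² = 263.51.
Rounding up, n = 264.

n = 264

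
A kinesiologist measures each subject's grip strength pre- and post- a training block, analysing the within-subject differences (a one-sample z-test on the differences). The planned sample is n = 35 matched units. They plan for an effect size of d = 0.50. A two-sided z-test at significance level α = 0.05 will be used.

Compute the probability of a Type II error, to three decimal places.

Noncentrality parameter: δ = d·√n = 0.50 × √35 = 2.9580
Two-sided α = 0.05 → critical value z_{0.025} = 1.960.
Power = Φ(δ − 1.960) + Φ(−δ − 1.960) = Φ(0.998) + Φ(-4.918) = 0.8409 + 0.0000 = 0.8409.
Type II error: β = 1 − power = 1 − 0.8409 = 0.1591.

β ≈ 0.159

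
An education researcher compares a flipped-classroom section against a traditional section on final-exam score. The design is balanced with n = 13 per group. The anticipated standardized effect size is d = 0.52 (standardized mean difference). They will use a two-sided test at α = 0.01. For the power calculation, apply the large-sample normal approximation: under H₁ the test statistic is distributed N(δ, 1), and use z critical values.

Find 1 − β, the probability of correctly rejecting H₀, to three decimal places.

Noncentrality parameter: δ = d·√(n/2) = 0.52 × √(13/2) = 1.3257
Critical value for a two-sided test at α = 0.01: z_{α/2} = 2.576.
Power = Φ(δ − 2.576) + Φ(−δ − 2.576) = Φ(-1.250) + Φ(-3.902) = 0.1056 + 0.0000 = 0.1057.

Power ≈ 0.106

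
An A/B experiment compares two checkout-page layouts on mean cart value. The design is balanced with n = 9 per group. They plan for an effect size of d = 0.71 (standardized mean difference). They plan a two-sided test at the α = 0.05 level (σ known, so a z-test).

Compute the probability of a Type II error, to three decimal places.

Noncentrality parameter: δ = d·√(n/2) = 0.71 × √(9/2) = 1.5061
Critical value for a two-sided test at α = 0.05: z_{α/2} = 1.960.
Power = Φ(δ − 1.960) + Φ(−δ − 1.960) = Φ(-0.454) + Φ(-3.466) = 0.3250 + 0.0003 = 0.3252.
Type II error: β = 1 − power = 1 − 0.3252 = 0.6748.

β ≈ 0.675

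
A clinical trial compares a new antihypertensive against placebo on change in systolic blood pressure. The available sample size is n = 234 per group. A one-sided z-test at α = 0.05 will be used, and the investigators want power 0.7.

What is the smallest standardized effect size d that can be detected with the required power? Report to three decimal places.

Need Φ(δ − 1.645) = 0.7, so δ = 1.645 + 0.524 = 2.169.
δ = d·√(n/2) ⇒ d = δ/√(n/2) = 2.169/√(234/2) = 0.2005.

d ≈ 0.201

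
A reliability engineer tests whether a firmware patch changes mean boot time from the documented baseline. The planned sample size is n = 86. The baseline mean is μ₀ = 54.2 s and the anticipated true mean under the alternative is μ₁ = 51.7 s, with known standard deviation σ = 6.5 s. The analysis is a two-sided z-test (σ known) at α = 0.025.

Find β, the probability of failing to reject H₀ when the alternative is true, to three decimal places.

Standardized effect: d = |μ₁ − μ₀| / σ = |51.7 − 54.2| / 6.5 = 0.3846
Noncentrality parameter: δ = d·√n = 0.3846 × √86 = 3.5668
Critical value for a two-sided test at α = 0.025: z_{α/2} = 2.241.
Power = Φ(δ − 2.241) + Φ(−δ − 2.241) = Φ(1.325) + Φ(-5.808) = 0.9075 + 0.0000 = 0.9075.
Type II error: β = 1 − power = 1 − 0.9075 = 0.0925.

β ≈ 0.093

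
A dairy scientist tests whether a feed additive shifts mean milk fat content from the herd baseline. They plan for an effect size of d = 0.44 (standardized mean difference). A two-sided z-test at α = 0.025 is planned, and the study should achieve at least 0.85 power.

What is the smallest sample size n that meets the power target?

For power 0.85 need Φ(δ − z_{0.0125}) = 0.85, so δ = z_{0.0125} + z_{0.15} = 2.241 + 1.036 = 3.278.
(Ignoring the negligible lower-tail rejection probability gives the usual closed-form inversion.)
δ = d·√n ⇒ n = (δ/d)² = (3.278 / 0.44)² = 55.50.
Round up to the next whole unit.

n = 56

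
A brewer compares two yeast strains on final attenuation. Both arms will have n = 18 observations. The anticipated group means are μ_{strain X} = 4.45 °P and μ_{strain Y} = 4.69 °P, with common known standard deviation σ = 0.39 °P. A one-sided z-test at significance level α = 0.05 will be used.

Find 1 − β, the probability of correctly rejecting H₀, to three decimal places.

Power ≈ 0.580

Standardized effect: d = |μ_{strain X} − μ_{strain Y}| / σ = |4.45 − 4.69| / 0.39 = 0.6154
Noncentrality parameter: δ = d·√(n/2) = 0.6154 × √(18/2) = 1.8462
One-sided α = 0.05 → critical value z_{0.05} = 1.645.
Power = P(Z > 1.645 − δ) = Φ(0.201) = 0.5798.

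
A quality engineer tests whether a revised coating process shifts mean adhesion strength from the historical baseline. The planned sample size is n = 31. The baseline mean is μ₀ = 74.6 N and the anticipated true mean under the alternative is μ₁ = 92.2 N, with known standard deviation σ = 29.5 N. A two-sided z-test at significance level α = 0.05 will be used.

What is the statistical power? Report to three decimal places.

Power ≈ 0.913

Standardized effect: d = |μ₁ − μ₀| / σ = |92.2 − 74.6| / 29.5 = 0.5966
Noncentrality parameter: δ = d·√n = 0.5966 × √31 = 3.3218
Critical value for a two-sided test at α = 0.05: z_{α/2} = 1.960.
Power = Φ(δ − 1.960) + Φ(−δ − 1.960) = Φ(1.362) + Φ(-5.282) = 0.9134 + 0.0000 = 0.9134.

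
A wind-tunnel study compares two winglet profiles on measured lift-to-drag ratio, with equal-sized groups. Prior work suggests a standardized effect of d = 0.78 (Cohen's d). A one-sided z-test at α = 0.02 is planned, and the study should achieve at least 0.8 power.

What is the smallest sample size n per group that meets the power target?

n = 28 per group

For power 0.8 need Φ(δ − z_{0.02}) = 0.8, so δ = z_{0.02} + z_{0.20} = 2.054 + 0.842 = 2.895.
δ = d·√(n/2) ⇒ n = 2(δ/d)² = 2 × (2.895 / 0.78)² = 27.56.
Round up to the next whole unit.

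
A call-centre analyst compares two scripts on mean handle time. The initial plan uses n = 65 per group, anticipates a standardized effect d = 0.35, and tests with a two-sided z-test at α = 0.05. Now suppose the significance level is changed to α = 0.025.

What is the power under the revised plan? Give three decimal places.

Power ≈ 0.403

δ = d·√(n/2) = 0.35 × √(65/2) = 1.9953 (unchanged). New critical value: z_{0.0125} = 2.241.
Revised power = Φ(δ − 2.241) + Φ(−δ − 2.241) = Φ(-0.246) + Φ(-4.237) = 0.4028 + 0.0000 = 0.4028.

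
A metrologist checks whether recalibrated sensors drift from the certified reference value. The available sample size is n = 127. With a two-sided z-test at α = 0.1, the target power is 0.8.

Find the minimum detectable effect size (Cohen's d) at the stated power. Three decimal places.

Need Φ(δ − 1.645) = 0.8, so δ = 1.645 + 0.842 = 2.486.
(The second rejection-region term Φ(−δ − z_{α/2}) is negligible and dropped.)
δ = d·√n ⇒ d = δ/√n = 2.486/√127 = 0.2206.

d ≈ 0.221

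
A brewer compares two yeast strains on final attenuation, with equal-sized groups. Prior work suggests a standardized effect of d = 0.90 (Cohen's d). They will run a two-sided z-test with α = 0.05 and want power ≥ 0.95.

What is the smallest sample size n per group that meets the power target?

Set Φ(δ − 1.960) = 0.95; then δ − 1.960 = Φ⁻¹(0.95) = 1.645, giving δ = 3.605.
(Ignoring the negligible lower-tail rejection probability gives the usual closed-form inversion.)
δ = d·√(n/2) ⇒ n = 2(δ/d)² = 2 × (3.605 / 0.90)² = 32.09.
Rounding up, n = 33 per group.

n = 33 per group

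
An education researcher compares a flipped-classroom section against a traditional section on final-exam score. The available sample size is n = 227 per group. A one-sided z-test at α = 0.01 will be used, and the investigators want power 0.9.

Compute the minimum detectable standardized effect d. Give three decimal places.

Required noncentrality: δ = z_{0.01} + z_{0.10} = 2.326 + 1.282 = 3.608.
δ = d·√(n/2) ⇒ d = δ/√(n/2) = 3.608/√(227/2) = 0.3387.

d ≈ 0.339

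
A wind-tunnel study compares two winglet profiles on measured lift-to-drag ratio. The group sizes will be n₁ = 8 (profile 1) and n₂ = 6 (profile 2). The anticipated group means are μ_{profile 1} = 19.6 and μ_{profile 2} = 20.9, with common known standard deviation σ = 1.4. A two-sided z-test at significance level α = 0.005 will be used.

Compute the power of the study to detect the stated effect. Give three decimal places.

Standardized effect: d = |μ_{profile 1} − μ_{profile 2}| / σ = |19.6 − 20.9| / 1.4 = 0.9286
Noncentrality parameter: δ = d / √(1/n₁ + 1/n₂) = 0.9286 / √(1/8 + 1/6) = 1.7194
Two-sided α = 0.005 → critical value z_{0.0025} = 2.807.
Power = Φ(δ − 2.807) + Φ(−δ − 2.807) = Φ(-1.088) + Φ(-4.526) = 0.1384 + 0.0000 = 0.1384.

Power ≈ 0.138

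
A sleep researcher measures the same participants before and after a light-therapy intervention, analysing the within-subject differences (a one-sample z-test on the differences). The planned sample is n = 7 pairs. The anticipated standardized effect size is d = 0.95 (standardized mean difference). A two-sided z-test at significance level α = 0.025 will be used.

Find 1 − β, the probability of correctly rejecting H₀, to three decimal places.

Power ≈ 0.607

Noncentrality parameter: δ = d·√n = 0.95 × √7 = 2.5135
Critical value for a two-sided test at α = 0.025: z_{α/2} = 2.241.
Power = Φ(δ − 2.241) + Φ(−δ − 2.241) = Φ(0.272) + Φ(-4.755) = 0.6072 + 0.0000 = 0.6072.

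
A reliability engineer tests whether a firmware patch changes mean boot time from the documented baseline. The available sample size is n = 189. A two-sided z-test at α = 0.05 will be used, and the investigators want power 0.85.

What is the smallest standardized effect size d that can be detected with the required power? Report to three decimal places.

Required noncentrality: δ = z_{0.025} + z_{0.15} = 1.960 + 1.036 = 2.996.
(Lower-tail contribution to power is negligible for δ > 0.)
δ = d·√n ⇒ d = δ/√n = 2.996/√189 = 0.2180.

d ≈ 0.218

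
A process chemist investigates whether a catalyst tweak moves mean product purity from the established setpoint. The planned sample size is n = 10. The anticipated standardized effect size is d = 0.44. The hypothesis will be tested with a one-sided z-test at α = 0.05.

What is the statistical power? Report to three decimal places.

Noncentrality parameter: δ = d·√n = 0.44 × √10 = 1.3914
One-sided α = 0.05 → critical value z_{0.05} = 1.645.
Power = Φ(δ − 1.645) = Φ(-0.253) = 0.4000.

Power ≈ 0.400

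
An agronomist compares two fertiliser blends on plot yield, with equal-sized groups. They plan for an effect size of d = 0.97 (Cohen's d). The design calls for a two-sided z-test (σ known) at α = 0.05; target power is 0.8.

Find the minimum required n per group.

n = 17 per group

Set Φ(δ − 1.960) = 0.8; then δ − 1.960 = Φ⁻¹(0.8) = 0.842, giving δ = 2.802.
(For δ > 0 the lower-tail rejection region contributes negligibly to power, so the one-term inversion is standard.)
δ = d·√(n/2) ⇒ n = 2(δ/d)² = 2 × (2.802 / 0.97)² = 16.68.
Rounding up, n = 17 per group.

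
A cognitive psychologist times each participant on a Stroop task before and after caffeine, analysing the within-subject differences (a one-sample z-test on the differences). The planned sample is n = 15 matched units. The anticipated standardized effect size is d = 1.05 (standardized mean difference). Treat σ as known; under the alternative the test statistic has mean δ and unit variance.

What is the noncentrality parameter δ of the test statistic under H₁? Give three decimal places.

δ ≈ 4.067

The noncentrality parameter scales effect size by the design's sample-size factor: δ = d·√n = 1.05 × √15 = 4.0666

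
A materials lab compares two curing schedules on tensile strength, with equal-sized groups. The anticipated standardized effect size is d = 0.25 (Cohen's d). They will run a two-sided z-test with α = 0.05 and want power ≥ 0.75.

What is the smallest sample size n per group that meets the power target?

n = 223 per group

For power 0.75 need Φ(δ − z_{0.025}) = 0.75, so δ = z_{0.025} + z_{0.25} = 1.960 + 0.674 = 2.634.
(For δ > 0 the lower-tail rejection region contributes negligibly to power, so the one-term inversion is standard.)
δ = d·√(n/2) ⇒ n = 2(δ/d)² = 2 × (2.634 / 0.25)² = 222.09.
Rounding up, n = 223 per group.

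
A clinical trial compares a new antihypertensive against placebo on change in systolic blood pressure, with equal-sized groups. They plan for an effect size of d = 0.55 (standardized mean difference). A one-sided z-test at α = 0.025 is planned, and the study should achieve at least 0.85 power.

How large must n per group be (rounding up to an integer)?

Set Φ(δ − 1.960) = 0.85; then δ − 1.960 = Φ⁻¹(0.85) = 1.036, giving δ = 2.996.
δ = d·√(n/2) ⇒ n = 2(δ/d)² = 2 × (2.996 / 0.55)² = 59.36.
Round up to the next whole unit.

n = 60 per group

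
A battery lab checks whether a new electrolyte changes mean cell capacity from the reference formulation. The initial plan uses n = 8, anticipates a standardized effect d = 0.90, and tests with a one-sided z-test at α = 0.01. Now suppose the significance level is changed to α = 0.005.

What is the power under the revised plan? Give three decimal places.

Power ≈ 0.488

δ = d·√n = 0.90 × √8 = 2.5456 (unchanged). New critical value: z_{0.005} = 2.576.
Revised power = P(Z > 2.576 − δ) = Φ(-0.030) = 0.4879.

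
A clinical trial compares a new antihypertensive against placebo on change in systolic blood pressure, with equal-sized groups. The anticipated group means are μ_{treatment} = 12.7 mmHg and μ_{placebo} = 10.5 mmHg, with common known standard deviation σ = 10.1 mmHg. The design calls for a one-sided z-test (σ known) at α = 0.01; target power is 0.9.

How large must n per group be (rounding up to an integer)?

n = 549 per group

Standardized effect: d = |μ_{treatment} − μ_{placebo}| / σ = |12.7 − 10.5| / 10.1 = 0.2178
For power 0.9 need Φ(δ − z_{0.01}) = 0.9, so δ = z_{0.01} + z_{0.10} = 2.326 + 1.282 = 3.608.
δ = d·√(n/2) ⇒ n = 2(δ/d)² = 2 × (3.608 / 0.2178)² = 548.70.
Rounding up, n = 549 per group.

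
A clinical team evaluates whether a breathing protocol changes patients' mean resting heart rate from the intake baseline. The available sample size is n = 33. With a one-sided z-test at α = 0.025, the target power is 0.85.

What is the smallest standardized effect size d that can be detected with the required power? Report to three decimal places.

Required noncentrality: δ = z_{0.025} + z_{0.15} = 1.960 + 1.036 = 2.996.
δ = d·√n ⇒ d = δ/√n = 2.996/√33 = 0.5216.

d ≈ 0.522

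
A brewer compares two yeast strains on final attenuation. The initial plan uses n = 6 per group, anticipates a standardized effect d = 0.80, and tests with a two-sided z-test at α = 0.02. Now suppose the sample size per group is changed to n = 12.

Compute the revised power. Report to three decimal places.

With n = 12 per group: δ = d·√(n/2) = 0.80 × √(12/2) = 1.9596. Critical value z_{0.01} = 2.326.
Revised power = Φ(δ − 2.326) + Φ(−δ − 2.326) = Φ(-0.367) + Φ(-4.286) = 0.3569 + 0.0000 = 0.3569.

Power ≈ 0.357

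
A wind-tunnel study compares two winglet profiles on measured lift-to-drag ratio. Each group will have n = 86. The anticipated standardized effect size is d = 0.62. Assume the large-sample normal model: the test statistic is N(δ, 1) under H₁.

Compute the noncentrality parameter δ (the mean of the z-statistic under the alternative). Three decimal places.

δ ≈ 4.066

δ = d·√(n/2) = 0.62 × √(86/2) = 4.0656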